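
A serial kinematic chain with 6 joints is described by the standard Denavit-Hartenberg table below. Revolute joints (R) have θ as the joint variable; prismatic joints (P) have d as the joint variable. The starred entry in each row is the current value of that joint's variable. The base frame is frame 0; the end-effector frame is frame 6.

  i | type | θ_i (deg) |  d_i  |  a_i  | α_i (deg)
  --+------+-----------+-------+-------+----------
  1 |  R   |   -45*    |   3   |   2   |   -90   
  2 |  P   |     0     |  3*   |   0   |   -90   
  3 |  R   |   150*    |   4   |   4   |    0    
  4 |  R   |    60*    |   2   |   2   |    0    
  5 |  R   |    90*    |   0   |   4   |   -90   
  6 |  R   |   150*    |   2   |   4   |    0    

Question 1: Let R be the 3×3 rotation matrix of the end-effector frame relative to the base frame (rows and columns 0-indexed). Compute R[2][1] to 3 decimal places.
End-effector y-axis (col 1 of R) = (-0.4830,-0.1294,-0.8660)
R[2][1] = -0.8660

-0.866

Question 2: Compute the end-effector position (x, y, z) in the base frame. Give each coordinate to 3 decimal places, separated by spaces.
0.189 1.881 -1.000

after link 1: o_1 = (1.4142, -1.4142, 3.0000)
after link 2: o_2 = (3.5355, 0.7071, 3.0000)
after link 3: o_3 = (-0.3282, 1.7424, -1.0000)
after link 4: o_4 = (-0.8458, 3.6742, -3.0000)
after link 5: o_5 = (3.0179, 4.7095, -3.0000)
after link 6: o_6 = (0.1895, 1.8811, -1.0000)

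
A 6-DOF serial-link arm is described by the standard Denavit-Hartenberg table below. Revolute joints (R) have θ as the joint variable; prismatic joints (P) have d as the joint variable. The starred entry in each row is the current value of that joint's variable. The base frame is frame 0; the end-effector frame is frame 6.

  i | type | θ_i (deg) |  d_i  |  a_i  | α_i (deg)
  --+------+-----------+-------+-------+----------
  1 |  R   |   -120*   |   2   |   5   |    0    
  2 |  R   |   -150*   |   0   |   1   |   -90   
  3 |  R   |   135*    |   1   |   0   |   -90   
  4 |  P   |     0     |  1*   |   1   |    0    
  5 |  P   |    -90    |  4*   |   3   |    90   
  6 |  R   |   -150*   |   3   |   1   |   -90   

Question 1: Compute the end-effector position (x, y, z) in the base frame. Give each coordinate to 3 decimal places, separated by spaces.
-5.634 -5.098 6.596

after link 1: o_1 = (-2.5000, -4.3301, 2.0000)
after link 2: o_2 = (-2.5000, -3.3301, 2.0000)
after link 3: o_3 = (-3.5000, -3.3301, 2.0000)
after link 4: o_4 = (-3.5000, -4.7443, 2.0000)
after link 5: o_5 = (-6.5000, -7.5728, 4.8284)
after link 6: o_6 = (-5.6340, -5.0979, 6.5962)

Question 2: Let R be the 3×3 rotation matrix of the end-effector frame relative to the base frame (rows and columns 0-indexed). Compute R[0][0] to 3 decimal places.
0.866

End-effector x-axis (col 0 of R) = (0.8660,0.3536,-0.3536)
R[0][0] = 0.8660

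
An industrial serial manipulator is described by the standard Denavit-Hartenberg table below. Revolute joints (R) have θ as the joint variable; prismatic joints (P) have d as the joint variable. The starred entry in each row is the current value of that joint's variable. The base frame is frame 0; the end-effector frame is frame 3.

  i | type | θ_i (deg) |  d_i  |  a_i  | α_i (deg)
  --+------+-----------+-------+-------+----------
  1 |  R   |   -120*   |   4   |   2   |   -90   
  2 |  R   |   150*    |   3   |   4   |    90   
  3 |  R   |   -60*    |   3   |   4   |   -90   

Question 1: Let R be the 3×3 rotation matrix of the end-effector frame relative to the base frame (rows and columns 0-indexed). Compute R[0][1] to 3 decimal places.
0.250

End-effector y-axis (col 1 of R) = (0.2500,0.4330,0.8660)
R[0][1] = 0.2500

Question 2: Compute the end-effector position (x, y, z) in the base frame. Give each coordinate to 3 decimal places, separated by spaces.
after link 1: o_1 = (-1.0000, -1.7321, 4.0000)
after link 2: o_2 = (3.3301, -0.2321, 2.0000)
after link 3: o_3 = (0.4462, 1.7010, -1.5981)

0.446 1.701 -1.598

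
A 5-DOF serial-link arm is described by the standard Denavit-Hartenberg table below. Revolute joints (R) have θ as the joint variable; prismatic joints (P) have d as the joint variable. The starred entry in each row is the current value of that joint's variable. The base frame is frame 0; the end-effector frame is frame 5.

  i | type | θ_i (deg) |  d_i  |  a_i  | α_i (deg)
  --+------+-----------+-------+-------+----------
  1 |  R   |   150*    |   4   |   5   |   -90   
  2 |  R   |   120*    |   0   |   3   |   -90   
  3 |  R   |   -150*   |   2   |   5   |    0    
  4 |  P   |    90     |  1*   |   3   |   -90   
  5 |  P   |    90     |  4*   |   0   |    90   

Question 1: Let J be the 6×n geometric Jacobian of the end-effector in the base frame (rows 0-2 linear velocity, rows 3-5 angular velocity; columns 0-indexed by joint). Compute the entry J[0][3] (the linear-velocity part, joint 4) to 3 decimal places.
prismatic axis z_3 = (0.7500,-0.4330,0.5000)
J_v[:, 3] = z_3; J_ω[:, 3] = (0,0,0)
entry J[0][3] = 0.7500

0.750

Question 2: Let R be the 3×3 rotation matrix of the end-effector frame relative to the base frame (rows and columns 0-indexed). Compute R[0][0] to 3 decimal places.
End-effector x-axis (col 0 of R) = (-0.7500,0.4330,-0.5000)
R[0][0] = -0.7500

-0.750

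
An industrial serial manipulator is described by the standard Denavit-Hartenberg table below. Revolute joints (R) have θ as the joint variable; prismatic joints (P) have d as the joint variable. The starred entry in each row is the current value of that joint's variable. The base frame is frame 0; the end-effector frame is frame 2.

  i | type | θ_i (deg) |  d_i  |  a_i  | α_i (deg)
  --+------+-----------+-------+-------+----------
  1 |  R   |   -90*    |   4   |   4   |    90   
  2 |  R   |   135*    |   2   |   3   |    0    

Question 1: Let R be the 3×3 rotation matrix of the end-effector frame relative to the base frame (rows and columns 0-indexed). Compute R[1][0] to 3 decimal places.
0.707

End-effector x-axis (col 0 of R) = (0.0000,0.7071,0.7071)
R[1][0] = 0.7071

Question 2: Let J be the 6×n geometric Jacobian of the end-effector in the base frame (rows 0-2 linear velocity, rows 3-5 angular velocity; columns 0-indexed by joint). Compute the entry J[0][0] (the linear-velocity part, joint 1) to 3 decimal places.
axis z_0 = ẑ; lever o_n−o_0 = (-2.0000,-1.8787,6.1213)
cross product → J_v[:, 0] = (1.8787,-2.0000,0.0000)
J_ω[:, 0] = z_0
entry J[0][0] = 1.8787

1.879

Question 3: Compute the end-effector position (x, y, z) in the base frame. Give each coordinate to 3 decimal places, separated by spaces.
after link 1: o_1 = (0.0000, -4.0000, 4.0000)
after link 2: o_2 = (-2.0000, -1.8787, 6.1213)

-2.000 -1.879 6.121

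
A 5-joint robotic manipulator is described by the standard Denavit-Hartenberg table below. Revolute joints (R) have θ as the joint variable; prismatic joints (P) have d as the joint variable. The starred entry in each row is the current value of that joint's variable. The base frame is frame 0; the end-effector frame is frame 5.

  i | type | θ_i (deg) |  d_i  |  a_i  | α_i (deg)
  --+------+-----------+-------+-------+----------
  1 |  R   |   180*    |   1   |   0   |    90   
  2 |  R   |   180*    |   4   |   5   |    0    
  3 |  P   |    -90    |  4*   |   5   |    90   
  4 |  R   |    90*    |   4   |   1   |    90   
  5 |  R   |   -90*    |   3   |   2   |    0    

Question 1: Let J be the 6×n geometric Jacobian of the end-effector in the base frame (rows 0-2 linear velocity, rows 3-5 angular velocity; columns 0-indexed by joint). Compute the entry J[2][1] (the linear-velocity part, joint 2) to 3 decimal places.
axis z_1 = (0.0000,1.0000,0.0000); lever o_n−o_1 = (3.0000,9.0000,8.0000)
cross product → J_v[:, 1] = (8.0000,-0.0000,-3.0000)
J_ω[:, 1] = z_1
entry J[2][1] = -3.0000

-3.000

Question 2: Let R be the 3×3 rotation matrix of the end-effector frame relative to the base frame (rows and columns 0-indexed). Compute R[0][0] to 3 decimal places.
1.000

End-effector x-axis (col 0 of R) = (1.0000,-0.0000,0.0000)
R[0][0] = 1.0000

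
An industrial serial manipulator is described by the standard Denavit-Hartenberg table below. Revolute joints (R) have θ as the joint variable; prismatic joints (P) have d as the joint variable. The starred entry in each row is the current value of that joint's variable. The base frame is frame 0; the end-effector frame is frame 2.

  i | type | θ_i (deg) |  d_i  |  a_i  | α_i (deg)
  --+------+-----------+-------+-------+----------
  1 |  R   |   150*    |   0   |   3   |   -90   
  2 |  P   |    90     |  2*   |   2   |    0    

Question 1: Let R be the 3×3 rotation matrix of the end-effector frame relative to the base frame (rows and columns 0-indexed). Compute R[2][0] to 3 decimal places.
End-effector x-axis (col 0 of R) = (-0.0000,-0.0000,-1.0000)
R[2][0] = -1.0000

-1.000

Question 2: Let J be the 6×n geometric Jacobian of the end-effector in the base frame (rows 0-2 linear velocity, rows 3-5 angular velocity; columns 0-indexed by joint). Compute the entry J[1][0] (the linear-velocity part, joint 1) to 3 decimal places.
axis z_0 = ẑ; lever o_n−o_0 = (-3.5981,-0.2321,-2.0000)
cross product → J_v[:, 0] = (0.2321,-3.5981,0.0000)
J_ω[:, 0] = z_0
entry J[1][0] = -3.5981

-3.598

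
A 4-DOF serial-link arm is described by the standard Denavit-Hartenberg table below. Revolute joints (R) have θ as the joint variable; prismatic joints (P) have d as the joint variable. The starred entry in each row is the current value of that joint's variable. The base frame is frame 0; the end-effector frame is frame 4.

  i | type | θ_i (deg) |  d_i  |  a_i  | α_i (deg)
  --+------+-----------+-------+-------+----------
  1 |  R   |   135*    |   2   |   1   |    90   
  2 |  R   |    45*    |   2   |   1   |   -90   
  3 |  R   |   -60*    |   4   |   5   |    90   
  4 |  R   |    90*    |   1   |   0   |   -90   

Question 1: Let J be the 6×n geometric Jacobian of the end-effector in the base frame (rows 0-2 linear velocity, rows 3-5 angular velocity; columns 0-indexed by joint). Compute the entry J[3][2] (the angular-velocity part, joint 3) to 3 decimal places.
axis z_2 = (0.5000,-0.5000,0.7071); lever o_n−o_2 = (4.5984,2.2324,3.9838)
cross product → J_v[:, 2] = (-3.5705,1.2597,3.4154)
J_ω[:, 2] = z_2
entry J[3][2] = 0.5000

0.500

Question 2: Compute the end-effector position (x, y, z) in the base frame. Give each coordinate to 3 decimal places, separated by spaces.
after link 1: o_1 = (-0.7071, 0.7071, 2.0000)
after link 2: o_2 = (0.2071, 2.6213, 2.7071)
after link 3: o_3 = (4.0190, 4.9332, 7.3033)
after link 4: o_4 = (4.8055, 4.8537, 6.6909)

4.806 4.854 6.691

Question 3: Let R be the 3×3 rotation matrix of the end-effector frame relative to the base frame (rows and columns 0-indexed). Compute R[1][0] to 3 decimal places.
End-effector x-axis (col 0 of R) = (0.5000,-0.5000,0.7071)
R[1][0] = -0.5000

-0.500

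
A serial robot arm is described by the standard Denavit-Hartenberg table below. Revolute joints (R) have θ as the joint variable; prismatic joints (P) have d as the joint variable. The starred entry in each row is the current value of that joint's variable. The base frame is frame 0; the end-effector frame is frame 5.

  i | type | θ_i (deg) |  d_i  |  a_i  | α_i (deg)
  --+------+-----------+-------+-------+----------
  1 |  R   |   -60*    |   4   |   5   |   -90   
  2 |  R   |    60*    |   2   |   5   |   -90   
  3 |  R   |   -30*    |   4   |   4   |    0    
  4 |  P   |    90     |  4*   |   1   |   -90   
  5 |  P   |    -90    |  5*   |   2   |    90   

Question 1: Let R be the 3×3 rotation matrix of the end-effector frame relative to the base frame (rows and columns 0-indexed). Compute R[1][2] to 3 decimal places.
End-effector z-axis (col 2 of R) = (0.6250,0.6495,0.4330)
R[1][2] = 0.6495

0.650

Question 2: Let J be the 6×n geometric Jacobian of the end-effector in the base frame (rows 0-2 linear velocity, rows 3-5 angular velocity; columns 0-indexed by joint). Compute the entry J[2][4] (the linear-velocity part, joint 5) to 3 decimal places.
0.750

prismatic axis z_4 = (-0.6495,0.1250,0.7500)
J_v[:, 4] = z_4; J_ω[:, 4] = (0,0,0)
entry J[2][4] = 0.7500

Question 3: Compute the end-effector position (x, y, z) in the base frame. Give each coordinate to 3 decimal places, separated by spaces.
after link 1: o_1 = (2.5000, -4.3301, 4.0000)
after link 2: o_2 = (5.4821, -5.4952, -0.3301)
after link 3: o_3 = (6.3481, -2.9952, -5.3301)
after link 4: o_4 = (3.9910, -0.6447, -7.7631)
after link 5: o_5 = (-0.1226, 1.4803, -5.0131)

-0.123 1.480 -5.013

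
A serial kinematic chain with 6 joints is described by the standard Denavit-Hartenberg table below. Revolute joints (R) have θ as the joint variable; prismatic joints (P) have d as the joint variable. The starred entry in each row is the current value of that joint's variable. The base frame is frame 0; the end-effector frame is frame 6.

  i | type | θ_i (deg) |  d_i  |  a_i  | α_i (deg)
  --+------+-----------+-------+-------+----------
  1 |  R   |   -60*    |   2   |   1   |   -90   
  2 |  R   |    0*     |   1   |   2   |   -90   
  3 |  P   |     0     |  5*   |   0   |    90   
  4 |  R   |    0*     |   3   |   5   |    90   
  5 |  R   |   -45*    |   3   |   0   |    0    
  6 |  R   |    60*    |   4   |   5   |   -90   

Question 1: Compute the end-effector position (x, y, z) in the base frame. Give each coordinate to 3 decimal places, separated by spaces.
11.000 -8.464 4.000

after link 1: o_1 = (0.5000, -0.8660, 2.0000)
after link 2: o_2 = (2.3660, -2.0981, 2.0000)
after link 3: o_3 = (2.3660, -2.0981, -3.0000)
after link 4: o_4 = (7.4641, -4.9282, -3.0000)
after link 5: o_5 = (7.4641, -4.9282, 0.0000)
after link 6: o_6 = (10.9996, -8.4637, 4.0000)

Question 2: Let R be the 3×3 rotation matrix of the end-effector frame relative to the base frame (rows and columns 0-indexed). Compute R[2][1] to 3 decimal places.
-1.000

End-effector y-axis (col 1 of R) = (0.0000,0.0000,-1.0000)
R[2][1] = -1.0000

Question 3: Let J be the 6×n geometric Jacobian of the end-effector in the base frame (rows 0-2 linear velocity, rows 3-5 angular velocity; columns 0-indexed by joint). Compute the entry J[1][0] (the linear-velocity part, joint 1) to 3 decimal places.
axis z_0 = ẑ; lever o_n−o_0 = (10.9996,-8.4637,4.0000)
cross product → J_v[:, 0] = (8.4637,10.9996,-0.0000)
J_ω[:, 0] = z_0
entry J[1][0] = 10.9996

11.000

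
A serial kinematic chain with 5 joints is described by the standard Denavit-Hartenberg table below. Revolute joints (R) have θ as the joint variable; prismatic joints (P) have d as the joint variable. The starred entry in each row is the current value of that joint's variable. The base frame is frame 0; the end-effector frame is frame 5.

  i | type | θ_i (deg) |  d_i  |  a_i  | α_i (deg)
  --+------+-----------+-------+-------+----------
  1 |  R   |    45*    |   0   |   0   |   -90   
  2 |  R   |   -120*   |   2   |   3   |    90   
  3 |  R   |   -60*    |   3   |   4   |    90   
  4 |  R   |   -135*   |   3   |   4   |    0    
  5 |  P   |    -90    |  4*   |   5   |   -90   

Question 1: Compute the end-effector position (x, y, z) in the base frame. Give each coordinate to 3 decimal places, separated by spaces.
-1.157 -0.383 -5.529

after link 1: o_1 = (0.0000, 0.0000, 0.0000)
after link 2: o_2 = (-2.4749, 0.3536, 2.5981)
after link 3: o_3 = (-2.5696, -4.6402, 2.8301)
after link 4: o_4 = (-0.0904, -0.8182, 0.7696)
after link 5: o_5 = (-1.1566, -0.3826, -5.5291)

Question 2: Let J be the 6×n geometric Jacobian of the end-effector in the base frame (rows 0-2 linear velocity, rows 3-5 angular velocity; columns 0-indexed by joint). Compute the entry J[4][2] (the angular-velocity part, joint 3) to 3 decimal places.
axis z_2 = (-0.6124,-0.6124,-0.5000); lever o_n−o_2 = (1.3183,-0.7362,-8.1272)
cross product → J_v[:, 2] = (4.6088,-5.6360,1.2581)
J_ω[:, 2] = z_2
entry J[4][2] = -0.6124

-0.612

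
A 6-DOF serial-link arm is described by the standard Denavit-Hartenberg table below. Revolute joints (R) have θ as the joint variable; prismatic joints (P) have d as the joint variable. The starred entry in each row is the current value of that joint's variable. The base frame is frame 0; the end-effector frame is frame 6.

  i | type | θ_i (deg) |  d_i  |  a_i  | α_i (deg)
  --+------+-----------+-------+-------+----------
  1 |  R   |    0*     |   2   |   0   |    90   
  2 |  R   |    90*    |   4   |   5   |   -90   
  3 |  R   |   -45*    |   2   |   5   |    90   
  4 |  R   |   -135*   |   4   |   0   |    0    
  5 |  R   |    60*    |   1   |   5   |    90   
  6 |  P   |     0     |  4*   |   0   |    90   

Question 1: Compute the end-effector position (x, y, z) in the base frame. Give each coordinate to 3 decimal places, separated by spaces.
3.865 -9.254 5.183

after link 1: o_1 = (0.0000, 0.0000, 2.0000)
after link 2: o_2 = (0.0000, -4.0000, 7.0000)
after link 3: o_3 = (-2.0000, -7.5355, 10.5355)
after link 4: o_4 = (-2.0000, -10.3640, 7.7071)
after link 5: o_5 = (2.8296, -11.9861, 7.9151)
after link 6: o_6 = (3.8649, -9.2541, 5.1830)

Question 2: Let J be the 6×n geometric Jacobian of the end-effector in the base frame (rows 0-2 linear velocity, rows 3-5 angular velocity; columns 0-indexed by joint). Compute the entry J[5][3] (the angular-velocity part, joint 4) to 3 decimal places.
-0.707

axis z_3 = (-0.0000,-0.7071,-0.7071); lever o_n−o_3 = (5.8649,-1.7185,-5.3525)
cross product → J_v[:, 3] = (2.5696,-4.1471,4.1471)
J_ω[:, 3] = z_3
entry J[5][3] = -0.7071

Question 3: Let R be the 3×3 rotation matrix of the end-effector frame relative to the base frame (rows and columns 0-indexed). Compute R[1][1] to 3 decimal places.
End-effector y-axis (col 1 of R) = (0.2588,0.6830,-0.6830)
R[1][1] = 0.6830

0.683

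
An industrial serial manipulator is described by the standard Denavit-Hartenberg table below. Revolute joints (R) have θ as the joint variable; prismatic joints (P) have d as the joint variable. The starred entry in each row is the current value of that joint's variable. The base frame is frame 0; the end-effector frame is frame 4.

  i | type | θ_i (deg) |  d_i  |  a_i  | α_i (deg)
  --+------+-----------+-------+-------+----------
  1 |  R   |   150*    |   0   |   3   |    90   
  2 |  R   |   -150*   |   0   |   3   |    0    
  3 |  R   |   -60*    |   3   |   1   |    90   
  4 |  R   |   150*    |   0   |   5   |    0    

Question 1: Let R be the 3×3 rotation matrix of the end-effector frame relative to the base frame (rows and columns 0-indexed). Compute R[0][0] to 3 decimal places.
End-effector x-axis (col 0 of R) = (-0.3995,0.8080,-0.4330)
R[0][0] = -0.3995

-0.400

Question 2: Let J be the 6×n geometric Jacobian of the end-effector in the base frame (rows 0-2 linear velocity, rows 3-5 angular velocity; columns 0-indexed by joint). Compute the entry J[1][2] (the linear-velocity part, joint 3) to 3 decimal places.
axis z_2 = (0.5000,0.8660,0.0000); lever o_n−o_2 = (0.2524,6.2051,-1.6651)
cross product → J_v[:, 2] = (-1.4420,0.8325,2.8840)
J_ω[:, 2] = z_2
entry J[1][2] = 0.8325

0.833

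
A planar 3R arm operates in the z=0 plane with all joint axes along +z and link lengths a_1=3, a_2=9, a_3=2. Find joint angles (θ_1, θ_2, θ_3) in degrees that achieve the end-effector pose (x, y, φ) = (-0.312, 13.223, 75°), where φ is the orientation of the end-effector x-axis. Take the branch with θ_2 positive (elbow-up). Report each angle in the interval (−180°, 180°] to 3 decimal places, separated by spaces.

59.995 45.008 -30.003

wrist centre = target − a_3·(cos φ, sin φ) = (-0.8296, 11.2911)
cos θ_2 = (128.1783−3²−9²)/(2·3·9) = 0.7070; θ_2 = 45.0082° (elbow-up)
β = atan2(11.2911,-0.8296) = 94.2024°; ψ = atan2(6.3649,9.3631) = 34.2073°
θ_1 = β − ψ = 59.9951°
θ_3 = φ − θ_1 − θ_2 = -30.0032° (wrapped to (-180°,180°])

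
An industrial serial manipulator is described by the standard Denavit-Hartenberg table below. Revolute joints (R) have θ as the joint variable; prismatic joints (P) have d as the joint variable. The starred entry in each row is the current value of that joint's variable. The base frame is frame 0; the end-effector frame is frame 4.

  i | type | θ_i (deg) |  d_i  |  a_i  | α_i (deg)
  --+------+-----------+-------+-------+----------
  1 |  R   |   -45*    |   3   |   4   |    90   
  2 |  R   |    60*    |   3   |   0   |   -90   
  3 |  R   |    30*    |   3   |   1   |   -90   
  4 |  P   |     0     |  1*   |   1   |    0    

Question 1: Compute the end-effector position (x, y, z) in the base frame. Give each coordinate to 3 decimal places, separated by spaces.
0.625 -2.229 5.567

after link 1: o_1 = (2.8284, -2.8284, 3.0000)
after link 2: o_2 = (0.7071, -4.9497, 3.0000)
after link 3: o_3 = (-0.4703, -3.0653, 5.2500)
after link 4: o_4 = (0.6251, -2.2287, 5.5670)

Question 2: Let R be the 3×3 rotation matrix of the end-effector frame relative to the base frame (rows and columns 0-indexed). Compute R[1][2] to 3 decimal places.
0.789

End-effector z-axis (col 2 of R) = (0.4356,0.7891,-0.4330)
R[1][2] = 0.7891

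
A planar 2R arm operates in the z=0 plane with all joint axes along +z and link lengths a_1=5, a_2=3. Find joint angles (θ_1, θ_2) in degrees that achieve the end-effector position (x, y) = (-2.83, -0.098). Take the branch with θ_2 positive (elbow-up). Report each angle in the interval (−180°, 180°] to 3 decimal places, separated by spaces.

150.000 150.003

cos θ_2 = (8.0185−5²−3²)/(2·5·3) = -0.8660; θ_2 = 150.0028° (elbow-up)
β = atan2(-0.0980,-2.8300) = -178.0167°; ψ = atan2(1.4999,2.4019) = 31.9834°
θ_1 = β − ψ = -210.0001°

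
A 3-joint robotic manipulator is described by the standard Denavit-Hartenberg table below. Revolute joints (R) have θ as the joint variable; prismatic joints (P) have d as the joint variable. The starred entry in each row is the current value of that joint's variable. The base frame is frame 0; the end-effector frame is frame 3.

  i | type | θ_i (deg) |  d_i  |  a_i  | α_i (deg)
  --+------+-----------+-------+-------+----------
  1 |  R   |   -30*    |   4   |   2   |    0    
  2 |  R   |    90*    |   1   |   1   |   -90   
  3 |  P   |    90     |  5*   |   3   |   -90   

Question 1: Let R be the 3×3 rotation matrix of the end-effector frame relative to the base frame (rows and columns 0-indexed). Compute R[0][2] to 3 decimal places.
End-effector z-axis (col 2 of R) = (-0.5000,-0.8660,-0.0000)
R[0][2] = -0.5000

-0.500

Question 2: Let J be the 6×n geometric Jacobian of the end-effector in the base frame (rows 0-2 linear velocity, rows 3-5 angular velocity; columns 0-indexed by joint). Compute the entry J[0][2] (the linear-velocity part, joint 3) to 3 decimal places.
prismatic axis z_2 = (-0.8660,0.5000,0.0000)
J_v[:, 2] = z_2; J_ω[:, 2] = (0,0,0)
entry J[0][2] = -0.8660

-0.866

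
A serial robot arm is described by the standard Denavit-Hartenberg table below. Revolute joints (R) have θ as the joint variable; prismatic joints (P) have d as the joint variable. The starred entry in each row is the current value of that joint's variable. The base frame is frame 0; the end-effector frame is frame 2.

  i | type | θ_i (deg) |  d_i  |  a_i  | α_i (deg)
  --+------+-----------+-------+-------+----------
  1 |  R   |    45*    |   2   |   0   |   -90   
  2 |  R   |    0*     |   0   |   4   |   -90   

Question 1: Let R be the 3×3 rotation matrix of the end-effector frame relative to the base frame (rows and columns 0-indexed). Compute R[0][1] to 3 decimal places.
End-effector y-axis (col 1 of R) = (0.7071,-0.7071,-0.0000)
R[0][1] = 0.7071

0.707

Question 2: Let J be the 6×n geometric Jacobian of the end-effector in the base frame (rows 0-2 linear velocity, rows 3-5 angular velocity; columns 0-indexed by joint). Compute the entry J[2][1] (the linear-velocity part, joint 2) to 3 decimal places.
-4.000

axis z_1 = (-0.7071,0.7071,0.0000); lever o_n−o_1 = (2.8284,2.8284,0.0000)
cross product → J_v[:, 1] = (-0.0000,0.0000,-4.0000)
J_ω[:, 1] = z_1
entry J[2][1] = -4.0000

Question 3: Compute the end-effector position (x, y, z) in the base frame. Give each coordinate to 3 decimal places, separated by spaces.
after link 1: o_1 = (0.0000, 0.0000, 2.0000)
after link 2: o_2 = (2.8284, 2.8284, 2.0000)

2.828 2.828 2.000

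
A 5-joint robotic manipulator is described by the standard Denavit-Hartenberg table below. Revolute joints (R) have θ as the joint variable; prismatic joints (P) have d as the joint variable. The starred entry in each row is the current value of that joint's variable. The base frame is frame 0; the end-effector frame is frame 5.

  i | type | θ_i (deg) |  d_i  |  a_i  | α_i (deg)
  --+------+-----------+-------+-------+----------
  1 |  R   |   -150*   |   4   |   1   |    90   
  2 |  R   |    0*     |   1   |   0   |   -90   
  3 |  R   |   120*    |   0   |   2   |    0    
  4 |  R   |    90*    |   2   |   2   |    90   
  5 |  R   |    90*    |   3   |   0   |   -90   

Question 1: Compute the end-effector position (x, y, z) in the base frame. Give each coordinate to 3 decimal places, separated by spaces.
3.964 -0.402 6.000

after link 1: o_1 = (-0.8660, -0.5000, 4.0000)
after link 2: o_2 = (-1.3660, 0.3660, 4.0000)
after link 3: o_3 = (0.3660, -0.6340, 4.0000)
after link 4: o_4 = (1.3660, 1.0981, 6.0000)
after link 5: o_5 = (3.9641, -0.4019, 6.0000)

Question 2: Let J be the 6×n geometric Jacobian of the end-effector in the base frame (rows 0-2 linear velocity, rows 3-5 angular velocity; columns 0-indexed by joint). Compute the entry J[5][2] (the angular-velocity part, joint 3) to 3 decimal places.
1.000

axis z_2 = (0.0000,0.0000,1.0000); lever o_n−o_2 = (5.3301,-0.7679,2.0000)
cross product → J_v[:, 2] = (0.7679,5.3301,-0.0000)
J_ω[:, 2] = z_2
entry J[5][2] = 1.0000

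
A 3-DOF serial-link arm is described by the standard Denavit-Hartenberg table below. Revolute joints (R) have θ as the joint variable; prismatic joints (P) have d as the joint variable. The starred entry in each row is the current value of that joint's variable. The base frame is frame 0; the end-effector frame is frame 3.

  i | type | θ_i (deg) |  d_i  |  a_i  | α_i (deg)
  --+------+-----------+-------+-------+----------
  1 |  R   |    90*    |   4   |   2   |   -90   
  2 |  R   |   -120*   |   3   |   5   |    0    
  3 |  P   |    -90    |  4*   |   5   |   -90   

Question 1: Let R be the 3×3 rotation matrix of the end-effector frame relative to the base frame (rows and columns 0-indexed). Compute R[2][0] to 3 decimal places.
-0.500

End-effector x-axis (col 0 of R) = (-0.0000,-0.8660,-0.5000)
R[2][0] = -0.5000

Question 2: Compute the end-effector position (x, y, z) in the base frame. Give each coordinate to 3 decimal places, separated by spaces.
after link 1: o_1 = (0.0000, 2.0000, 4.0000)
after link 2: o_2 = (-3.0000, -0.5000, 8.3301)
after link 3: o_3 = (-7.0000, -4.8301, 5.8301)

-7.000 -4.830 5.830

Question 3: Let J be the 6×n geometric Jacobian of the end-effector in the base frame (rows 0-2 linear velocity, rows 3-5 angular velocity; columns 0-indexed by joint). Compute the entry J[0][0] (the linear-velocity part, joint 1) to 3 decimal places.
axis z_0 = ẑ; lever o_n−o_0 = (-7.0000,-4.8301,5.8301)
cross product → J_v[:, 0] = (4.8301,-7.0000,0.0000)
J_ω[:, 0] = z_0
entry J[0][0] = 4.8301

4.830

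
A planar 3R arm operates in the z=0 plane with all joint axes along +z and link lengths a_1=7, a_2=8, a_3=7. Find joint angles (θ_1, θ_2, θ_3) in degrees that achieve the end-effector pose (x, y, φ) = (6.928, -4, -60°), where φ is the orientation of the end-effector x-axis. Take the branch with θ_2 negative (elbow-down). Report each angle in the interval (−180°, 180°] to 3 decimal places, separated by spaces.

wrist centre = target − a_3·(cos φ, sin φ) = (3.4280, 2.0622)
cos θ_2 = (16.0038−7²−8²)/(2·7·8) = -0.8660; θ_2 = -150.0014° (elbow-down)
β = atan2(2.0622,3.4280) = 31.0298°; ψ = atan2(-3.9998,0.0717) = -88.9731°
θ_1 = β − ψ = 120.0029°
θ_3 = φ − θ_1 − θ_2 = -30.0015° (wrapped to (-180°,180°])

120.003 -150.001 -30.001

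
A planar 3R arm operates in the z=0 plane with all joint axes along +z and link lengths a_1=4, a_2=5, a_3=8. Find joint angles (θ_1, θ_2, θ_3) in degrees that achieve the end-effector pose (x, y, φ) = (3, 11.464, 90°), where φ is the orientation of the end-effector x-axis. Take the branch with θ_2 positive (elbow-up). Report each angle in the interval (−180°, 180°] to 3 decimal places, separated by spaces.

wrist centre = target − a_3·(cos φ, sin φ) = (3.0000, 3.4640)
cos θ_2 = (20.9993−4²−5²)/(2·4·5) = -0.5000; θ_2 = 120.0012° (elbow-up)
β = atan2(3.4640,3.0000) = 49.1058°; ψ = atan2(4.3301,1.4999) = 70.8942°
θ_1 = β − ψ = -21.7885°
θ_3 = φ − θ_1 − θ_2 = -8.2127° (wrapped to (-180°,180°])

-21.788 120.001 -8.213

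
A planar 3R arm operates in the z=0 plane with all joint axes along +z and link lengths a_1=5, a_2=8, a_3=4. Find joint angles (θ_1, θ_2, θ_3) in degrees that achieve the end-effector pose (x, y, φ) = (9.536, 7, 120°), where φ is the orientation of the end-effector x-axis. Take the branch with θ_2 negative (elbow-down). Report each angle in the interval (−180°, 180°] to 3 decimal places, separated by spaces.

44.992 -44.986 119.994

wrist centre = target − a_3·(cos φ, sin φ) = (11.5360, 3.5359)
cos θ_2 = (145.5819−5²−8²)/(2·5·8) = 0.7073; θ_2 = -44.9865° (elbow-down)
β = atan2(3.5359,11.5360) = 17.0408°; ψ = atan2(-5.6555,10.6582) = -27.9516°
θ_1 = β − ψ = 44.9924°
θ_3 = φ − θ_1 − θ_2 = 119.9941° (wrapped to (-180°,180°])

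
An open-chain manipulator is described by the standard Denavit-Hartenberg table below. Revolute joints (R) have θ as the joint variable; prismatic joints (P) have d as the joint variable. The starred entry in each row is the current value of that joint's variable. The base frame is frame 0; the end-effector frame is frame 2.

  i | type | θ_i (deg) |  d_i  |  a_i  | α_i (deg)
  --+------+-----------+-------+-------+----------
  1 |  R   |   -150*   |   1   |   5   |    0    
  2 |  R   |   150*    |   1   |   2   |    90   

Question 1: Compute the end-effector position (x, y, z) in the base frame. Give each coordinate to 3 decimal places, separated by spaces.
after link 1: o_1 = (-4.3301, -2.5000, 1.0000)
after link 2: o_2 = (-2.3301, -2.5000, 2.0000)

-2.330 -2.500 2.000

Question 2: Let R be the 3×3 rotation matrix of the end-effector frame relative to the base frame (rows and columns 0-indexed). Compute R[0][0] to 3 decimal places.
End-effector x-axis (col 0 of R) = (1.0000,0.0000,0.0000)
R[0][0] = 1.0000

1.000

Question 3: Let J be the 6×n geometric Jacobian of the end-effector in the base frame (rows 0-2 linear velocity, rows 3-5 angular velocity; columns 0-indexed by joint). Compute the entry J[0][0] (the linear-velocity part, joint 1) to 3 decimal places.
axis z_0 = ẑ; lever o_n−o_0 = (-2.3301,-2.5000,2.0000)
cross product → J_v[:, 0] = (2.5000,-2.3301,0.0000)
J_ω[:, 0] = z_0
entry J[0][0] = 2.5000

2.500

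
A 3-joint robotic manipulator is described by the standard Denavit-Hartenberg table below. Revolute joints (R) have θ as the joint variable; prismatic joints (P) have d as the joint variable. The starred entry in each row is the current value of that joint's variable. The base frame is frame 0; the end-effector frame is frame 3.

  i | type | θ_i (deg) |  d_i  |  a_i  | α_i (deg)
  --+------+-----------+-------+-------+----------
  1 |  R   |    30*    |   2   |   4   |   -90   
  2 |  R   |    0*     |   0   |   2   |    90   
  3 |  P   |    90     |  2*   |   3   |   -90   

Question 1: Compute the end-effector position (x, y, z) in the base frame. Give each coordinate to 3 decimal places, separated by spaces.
after link 1: o_1 = (3.4641, 2.0000, 2.0000)
after link 2: o_2 = (5.1962, 3.0000, 2.0000)
after link 3: o_3 = (3.6962, 5.5981, 4.0000)

3.696 5.598 4.000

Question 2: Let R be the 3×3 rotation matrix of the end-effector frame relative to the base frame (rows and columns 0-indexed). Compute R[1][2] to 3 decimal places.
End-effector z-axis (col 2 of R) = (-0.8660,-0.5000,0.0000)
R[1][2] = -0.5000

-0.500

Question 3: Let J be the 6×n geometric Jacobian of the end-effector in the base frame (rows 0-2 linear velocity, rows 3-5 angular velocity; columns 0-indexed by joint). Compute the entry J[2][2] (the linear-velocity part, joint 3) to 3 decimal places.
1.000

prismatic axis z_2 = (0.0000,0.0000,1.0000)
J_v[:, 2] = z_2; J_ω[:, 2] = (0,0,0)
entry J[2][2] = 1.0000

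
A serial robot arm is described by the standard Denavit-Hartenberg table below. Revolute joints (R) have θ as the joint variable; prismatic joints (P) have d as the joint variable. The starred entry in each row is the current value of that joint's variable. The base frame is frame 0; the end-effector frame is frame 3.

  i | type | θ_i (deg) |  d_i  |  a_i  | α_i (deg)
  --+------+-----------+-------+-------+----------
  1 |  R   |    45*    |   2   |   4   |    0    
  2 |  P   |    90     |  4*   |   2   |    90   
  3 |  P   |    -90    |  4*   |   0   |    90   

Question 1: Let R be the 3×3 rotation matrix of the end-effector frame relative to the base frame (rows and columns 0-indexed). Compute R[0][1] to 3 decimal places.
0.707

End-effector y-axis (col 1 of R) = (0.7071,0.7071,0.0000)
R[0][1] = 0.7071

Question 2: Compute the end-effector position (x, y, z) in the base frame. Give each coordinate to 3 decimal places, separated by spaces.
4.243 7.071 6.000

after link 1: o_1 = (2.8284, 2.8284, 2.0000)
after link 2: o_2 = (1.4142, 4.2426, 6.0000)
after link 3: o_3 = (4.2426, 7.0711, 6.0000)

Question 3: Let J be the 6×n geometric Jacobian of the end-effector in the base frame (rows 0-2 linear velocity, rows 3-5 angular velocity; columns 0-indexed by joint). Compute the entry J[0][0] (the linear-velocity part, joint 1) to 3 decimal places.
axis z_0 = ẑ; lever o_n−o_0 = (4.2426,7.0711,6.0000)
cross product → J_v[:, 0] = (-7.0711,4.2426,0.0000)
J_ω[:, 0] = z_0
entry J[0][0] = -7.0711

-7.071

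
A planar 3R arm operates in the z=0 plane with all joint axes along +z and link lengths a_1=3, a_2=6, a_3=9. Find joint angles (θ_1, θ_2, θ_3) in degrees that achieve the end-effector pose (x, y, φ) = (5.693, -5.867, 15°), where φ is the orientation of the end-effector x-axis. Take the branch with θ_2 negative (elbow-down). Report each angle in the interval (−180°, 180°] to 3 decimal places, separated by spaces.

wrist centre = target − a_3·(cos φ, sin φ) = (-3.0003, -8.1964)
cos θ_2 = (76.1825−3²−6²)/(2·3·6) = 0.8662; θ_2 = -29.9822° (elbow-down)
β = atan2(-8.1964,-3.0003) = -110.1055°; ψ = atan2(-2.9984,8.1971) = -20.0919°
θ_1 = β − ψ = -90.0136°
θ_3 = φ − θ_1 − θ_2 = 134.9958° (wrapped to (-180°,180°])

-90.014 -29.982 134.996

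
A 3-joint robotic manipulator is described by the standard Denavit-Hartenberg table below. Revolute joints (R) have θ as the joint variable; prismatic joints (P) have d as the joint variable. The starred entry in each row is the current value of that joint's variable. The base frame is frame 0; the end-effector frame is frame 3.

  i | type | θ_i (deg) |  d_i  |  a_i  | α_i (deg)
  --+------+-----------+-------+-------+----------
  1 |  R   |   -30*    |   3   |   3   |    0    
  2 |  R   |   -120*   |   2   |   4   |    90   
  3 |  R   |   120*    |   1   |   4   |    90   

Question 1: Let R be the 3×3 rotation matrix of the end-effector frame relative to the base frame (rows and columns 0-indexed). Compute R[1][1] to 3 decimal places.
End-effector y-axis (col 1 of R) = (-0.5000,0.8660,0.0000)
R[1][1] = 0.8660

0.866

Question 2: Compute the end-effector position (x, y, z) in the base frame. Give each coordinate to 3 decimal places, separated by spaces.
after link 1: o_1 = (2.5981, -1.5000, 3.0000)
after link 2: o_2 = (-0.8660, -3.5000, 5.0000)
after link 3: o_3 = (0.3660, -1.6340, 8.4641)

0.366 -1.634 8.464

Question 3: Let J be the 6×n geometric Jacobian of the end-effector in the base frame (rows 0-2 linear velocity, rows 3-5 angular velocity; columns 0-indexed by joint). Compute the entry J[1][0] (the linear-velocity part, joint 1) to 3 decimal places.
0.366

axis z_0 = ẑ; lever o_n−o_0 = (0.3660,-1.6340,8.4641)
cross product → J_v[:, 0] = (1.6340,0.3660,-0.0000)
J_ω[:, 0] = z_0
entry J[1][0] = 0.3660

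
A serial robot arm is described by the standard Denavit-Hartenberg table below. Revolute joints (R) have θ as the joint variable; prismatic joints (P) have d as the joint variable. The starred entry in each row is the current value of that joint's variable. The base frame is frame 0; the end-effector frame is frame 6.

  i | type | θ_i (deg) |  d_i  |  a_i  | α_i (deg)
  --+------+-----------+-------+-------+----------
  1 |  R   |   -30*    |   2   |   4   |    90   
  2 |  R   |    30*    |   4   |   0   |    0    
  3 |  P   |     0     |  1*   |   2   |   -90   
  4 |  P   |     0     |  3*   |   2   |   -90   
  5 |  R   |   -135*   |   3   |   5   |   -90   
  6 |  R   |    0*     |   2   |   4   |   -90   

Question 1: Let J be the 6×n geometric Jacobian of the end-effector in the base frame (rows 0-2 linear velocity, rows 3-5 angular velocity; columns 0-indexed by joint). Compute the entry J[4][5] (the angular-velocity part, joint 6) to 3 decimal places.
axis z_5 = (0.2241,-0.1294,0.9659); lever o_n−o_5 = (-2.8978,1.6730,2.9671)
cross product → J_v[:, 5] = (-2.0000,-3.4641,-0.0000)
J_ω[:, 5] = z_5
entry J[4][5] = -0.1294

-0.129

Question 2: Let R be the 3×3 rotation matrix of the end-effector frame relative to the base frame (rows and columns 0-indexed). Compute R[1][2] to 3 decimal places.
-0.866

End-effector z-axis (col 2 of R) = (-0.5000,-0.8660,0.0000)
R[1][2] = -0.8660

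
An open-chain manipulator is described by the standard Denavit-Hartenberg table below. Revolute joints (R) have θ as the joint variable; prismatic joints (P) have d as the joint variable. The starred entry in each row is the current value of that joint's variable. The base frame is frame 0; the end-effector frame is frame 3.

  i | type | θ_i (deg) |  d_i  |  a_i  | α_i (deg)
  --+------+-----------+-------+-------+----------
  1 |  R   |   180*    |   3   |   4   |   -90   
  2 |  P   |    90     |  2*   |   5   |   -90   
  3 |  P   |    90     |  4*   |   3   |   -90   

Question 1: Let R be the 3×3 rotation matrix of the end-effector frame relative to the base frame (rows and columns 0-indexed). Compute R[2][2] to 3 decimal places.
1.000

End-effector z-axis (col 2 of R) = (0.0000,0.0000,1.0000)
R[2][2] = 1.0000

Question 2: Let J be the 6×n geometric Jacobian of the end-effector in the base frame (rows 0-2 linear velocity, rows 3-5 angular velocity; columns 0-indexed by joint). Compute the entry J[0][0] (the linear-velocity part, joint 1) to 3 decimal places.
axis z_0 = ẑ; lever o_n−o_0 = (-0.0000,1.0000,-2.0000)
cross product → J_v[:, 0] = (-1.0000,-0.0000,0.0000)
J_ω[:, 0] = z_0
entry J[0][0] = -1.0000

-1.000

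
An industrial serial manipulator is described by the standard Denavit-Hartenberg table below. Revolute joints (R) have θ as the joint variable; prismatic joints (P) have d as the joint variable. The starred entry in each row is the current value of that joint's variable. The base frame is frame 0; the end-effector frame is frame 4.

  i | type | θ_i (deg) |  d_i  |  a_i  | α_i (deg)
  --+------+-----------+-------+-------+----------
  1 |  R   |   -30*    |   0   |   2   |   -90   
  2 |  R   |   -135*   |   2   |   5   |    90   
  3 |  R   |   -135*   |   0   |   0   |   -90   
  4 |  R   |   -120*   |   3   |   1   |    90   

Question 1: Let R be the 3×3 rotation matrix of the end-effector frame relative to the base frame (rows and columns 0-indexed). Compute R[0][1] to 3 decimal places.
-0.787

End-effector y-axis (col 1 of R) = (-0.7866,-0.3624,0.5000)
R[0][1] = -0.7866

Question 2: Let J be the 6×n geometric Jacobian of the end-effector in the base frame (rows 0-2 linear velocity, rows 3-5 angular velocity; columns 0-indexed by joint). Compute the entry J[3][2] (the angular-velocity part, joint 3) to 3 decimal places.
-0.612

axis z_2 = (-0.6124,0.3536,-0.7071); lever o_n−o_2 = (-2.9298,-0.3497,1.1376)
cross product → J_v[:, 2] = (0.1549,2.7683,1.2500)
J_ω[:, 2] = z_2
entry J[3][2] = -0.6124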